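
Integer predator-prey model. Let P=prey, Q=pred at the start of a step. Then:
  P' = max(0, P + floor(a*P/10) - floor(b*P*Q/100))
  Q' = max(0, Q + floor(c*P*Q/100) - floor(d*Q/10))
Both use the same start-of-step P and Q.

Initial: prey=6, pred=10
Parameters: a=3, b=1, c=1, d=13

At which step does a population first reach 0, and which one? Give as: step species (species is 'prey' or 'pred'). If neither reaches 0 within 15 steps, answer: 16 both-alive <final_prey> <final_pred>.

Step 1: prey: 6+1-0=7; pred: 10+0-13=0
First extinction: pred at step 1

Answer: 1 pred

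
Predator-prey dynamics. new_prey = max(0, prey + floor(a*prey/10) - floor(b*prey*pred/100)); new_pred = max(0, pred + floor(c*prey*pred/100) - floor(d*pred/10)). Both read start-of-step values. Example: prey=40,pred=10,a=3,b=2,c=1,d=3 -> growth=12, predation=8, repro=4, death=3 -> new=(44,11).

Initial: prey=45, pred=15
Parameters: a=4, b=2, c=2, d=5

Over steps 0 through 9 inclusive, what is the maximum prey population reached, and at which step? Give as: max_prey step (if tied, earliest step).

Answer: 50 1

Derivation:
Step 1: prey: 45+18-13=50; pred: 15+13-7=21
Step 2: prey: 50+20-21=49; pred: 21+21-10=32
Step 3: prey: 49+19-31=37; pred: 32+31-16=47
Step 4: prey: 37+14-34=17; pred: 47+34-23=58
Step 5: prey: 17+6-19=4; pred: 58+19-29=48
Step 6: prey: 4+1-3=2; pred: 48+3-24=27
Step 7: prey: 2+0-1=1; pred: 27+1-13=15
Step 8: prey: 1+0-0=1; pred: 15+0-7=8
Step 9: prey: 1+0-0=1; pred: 8+0-4=4
Max prey = 50 at step 1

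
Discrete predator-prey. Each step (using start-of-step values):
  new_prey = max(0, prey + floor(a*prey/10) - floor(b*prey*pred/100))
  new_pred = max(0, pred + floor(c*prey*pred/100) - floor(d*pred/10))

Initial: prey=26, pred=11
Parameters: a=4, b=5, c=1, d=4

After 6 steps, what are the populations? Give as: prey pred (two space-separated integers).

Step 1: prey: 26+10-14=22; pred: 11+2-4=9
Step 2: prey: 22+8-9=21; pred: 9+1-3=7
Step 3: prey: 21+8-7=22; pred: 7+1-2=6
Step 4: prey: 22+8-6=24; pred: 6+1-2=5
Step 5: prey: 24+9-6=27; pred: 5+1-2=4
Step 6: prey: 27+10-5=32; pred: 4+1-1=4

Answer: 32 4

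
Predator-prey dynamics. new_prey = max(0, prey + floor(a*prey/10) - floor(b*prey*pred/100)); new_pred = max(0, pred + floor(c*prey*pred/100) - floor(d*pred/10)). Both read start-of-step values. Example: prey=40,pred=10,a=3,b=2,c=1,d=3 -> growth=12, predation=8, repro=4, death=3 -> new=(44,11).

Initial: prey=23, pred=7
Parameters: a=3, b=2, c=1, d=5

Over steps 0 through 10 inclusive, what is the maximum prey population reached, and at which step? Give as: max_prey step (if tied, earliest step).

Answer: 150 10

Derivation:
Step 1: prey: 23+6-3=26; pred: 7+1-3=5
Step 2: prey: 26+7-2=31; pred: 5+1-2=4
Step 3: prey: 31+9-2=38; pred: 4+1-2=3
Step 4: prey: 38+11-2=47; pred: 3+1-1=3
Step 5: prey: 47+14-2=59; pred: 3+1-1=3
Step 6: prey: 59+17-3=73; pred: 3+1-1=3
Step 7: prey: 73+21-4=90; pred: 3+2-1=4
Step 8: prey: 90+27-7=110; pred: 4+3-2=5
Step 9: prey: 110+33-11=132; pred: 5+5-2=8
Step 10: prey: 132+39-21=150; pred: 8+10-4=14
Max prey = 150 at step 10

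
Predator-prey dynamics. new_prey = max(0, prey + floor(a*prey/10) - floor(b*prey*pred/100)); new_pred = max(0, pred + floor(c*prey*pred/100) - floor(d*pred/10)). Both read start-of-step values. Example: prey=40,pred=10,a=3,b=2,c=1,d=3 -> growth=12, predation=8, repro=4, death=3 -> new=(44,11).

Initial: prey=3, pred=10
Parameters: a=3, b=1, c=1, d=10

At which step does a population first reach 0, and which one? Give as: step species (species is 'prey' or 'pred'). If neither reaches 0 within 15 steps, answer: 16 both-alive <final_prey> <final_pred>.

Answer: 1 pred

Derivation:
Step 1: prey: 3+0-0=3; pred: 10+0-10=0
First extinction: pred at step 1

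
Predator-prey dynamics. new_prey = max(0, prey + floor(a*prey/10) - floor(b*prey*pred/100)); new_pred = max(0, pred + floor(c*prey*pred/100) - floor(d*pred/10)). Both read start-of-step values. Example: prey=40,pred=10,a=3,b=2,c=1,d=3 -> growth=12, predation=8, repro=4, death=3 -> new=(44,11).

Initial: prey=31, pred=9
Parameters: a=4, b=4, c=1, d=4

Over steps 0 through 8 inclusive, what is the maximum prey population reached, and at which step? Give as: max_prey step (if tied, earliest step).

Answer: 58 8

Derivation:
Step 1: prey: 31+12-11=32; pred: 9+2-3=8
Step 2: prey: 32+12-10=34; pred: 8+2-3=7
Step 3: prey: 34+13-9=38; pred: 7+2-2=7
Step 4: prey: 38+15-10=43; pred: 7+2-2=7
Step 5: prey: 43+17-12=48; pred: 7+3-2=8
Step 6: prey: 48+19-15=52; pred: 8+3-3=8
Step 7: prey: 52+20-16=56; pred: 8+4-3=9
Step 8: prey: 56+22-20=58; pred: 9+5-3=11
Max prey = 58 at step 8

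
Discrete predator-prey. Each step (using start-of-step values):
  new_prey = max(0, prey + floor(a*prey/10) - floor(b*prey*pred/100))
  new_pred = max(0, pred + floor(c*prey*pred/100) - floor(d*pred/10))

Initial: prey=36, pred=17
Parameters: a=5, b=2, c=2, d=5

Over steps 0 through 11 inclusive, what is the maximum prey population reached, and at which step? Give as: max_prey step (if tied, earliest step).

Step 1: prey: 36+18-12=42; pred: 17+12-8=21
Step 2: prey: 42+21-17=46; pred: 21+17-10=28
Step 3: prey: 46+23-25=44; pred: 28+25-14=39
Step 4: prey: 44+22-34=32; pred: 39+34-19=54
Step 5: prey: 32+16-34=14; pred: 54+34-27=61
Step 6: prey: 14+7-17=4; pred: 61+17-30=48
Step 7: prey: 4+2-3=3; pred: 48+3-24=27
Step 8: prey: 3+1-1=3; pred: 27+1-13=15
Step 9: prey: 3+1-0=4; pred: 15+0-7=8
Step 10: prey: 4+2-0=6; pred: 8+0-4=4
Step 11: prey: 6+3-0=9; pred: 4+0-2=2
Max prey = 46 at step 2

Answer: 46 2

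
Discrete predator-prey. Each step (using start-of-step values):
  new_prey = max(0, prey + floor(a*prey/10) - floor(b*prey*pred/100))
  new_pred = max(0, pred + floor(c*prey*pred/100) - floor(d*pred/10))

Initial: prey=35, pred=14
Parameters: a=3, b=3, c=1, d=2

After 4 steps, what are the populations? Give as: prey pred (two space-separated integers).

Answer: 16 18

Derivation:
Step 1: prey: 35+10-14=31; pred: 14+4-2=16
Step 2: prey: 31+9-14=26; pred: 16+4-3=17
Step 3: prey: 26+7-13=20; pred: 17+4-3=18
Step 4: prey: 20+6-10=16; pred: 18+3-3=18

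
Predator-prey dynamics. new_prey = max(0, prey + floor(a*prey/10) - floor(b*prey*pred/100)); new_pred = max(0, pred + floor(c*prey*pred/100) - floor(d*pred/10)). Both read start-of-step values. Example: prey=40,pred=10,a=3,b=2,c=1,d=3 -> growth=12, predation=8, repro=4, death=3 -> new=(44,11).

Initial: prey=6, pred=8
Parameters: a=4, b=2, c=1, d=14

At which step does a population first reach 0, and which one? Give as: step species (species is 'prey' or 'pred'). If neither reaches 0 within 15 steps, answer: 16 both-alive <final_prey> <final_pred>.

Step 1: prey: 6+2-0=8; pred: 8+0-11=0
First extinction: pred at step 1

Answer: 1 pred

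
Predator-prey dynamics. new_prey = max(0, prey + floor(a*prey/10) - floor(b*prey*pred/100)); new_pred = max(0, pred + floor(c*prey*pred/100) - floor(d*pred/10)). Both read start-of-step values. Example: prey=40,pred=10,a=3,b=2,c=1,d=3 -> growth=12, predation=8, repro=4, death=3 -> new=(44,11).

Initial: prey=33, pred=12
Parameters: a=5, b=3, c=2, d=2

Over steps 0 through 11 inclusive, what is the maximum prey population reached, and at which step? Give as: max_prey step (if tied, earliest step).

Answer: 38 1

Derivation:
Step 1: prey: 33+16-11=38; pred: 12+7-2=17
Step 2: prey: 38+19-19=38; pred: 17+12-3=26
Step 3: prey: 38+19-29=28; pred: 26+19-5=40
Step 4: prey: 28+14-33=9; pred: 40+22-8=54
Step 5: prey: 9+4-14=0; pred: 54+9-10=53
Step 6: prey: 0+0-0=0; pred: 53+0-10=43
Step 7: prey: 0+0-0=0; pred: 43+0-8=35
Step 8: prey: 0+0-0=0; pred: 35+0-7=28
Step 9: prey: 0+0-0=0; pred: 28+0-5=23
Step 10: prey: 0+0-0=0; pred: 23+0-4=19
Step 11: prey: 0+0-0=0; pred: 19+0-3=16
Max prey = 38 at step 1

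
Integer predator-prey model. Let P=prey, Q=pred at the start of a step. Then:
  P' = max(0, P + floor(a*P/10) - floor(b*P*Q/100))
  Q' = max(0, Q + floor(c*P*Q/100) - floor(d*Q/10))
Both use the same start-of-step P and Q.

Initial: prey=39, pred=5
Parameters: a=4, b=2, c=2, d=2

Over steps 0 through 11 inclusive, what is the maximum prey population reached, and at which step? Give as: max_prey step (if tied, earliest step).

Answer: 73 3

Derivation:
Step 1: prey: 39+15-3=51; pred: 5+3-1=7
Step 2: prey: 51+20-7=64; pred: 7+7-1=13
Step 3: prey: 64+25-16=73; pred: 13+16-2=27
Step 4: prey: 73+29-39=63; pred: 27+39-5=61
Step 5: prey: 63+25-76=12; pred: 61+76-12=125
Step 6: prey: 12+4-30=0; pred: 125+30-25=130
Step 7: prey: 0+0-0=0; pred: 130+0-26=104
Step 8: prey: 0+0-0=0; pred: 104+0-20=84
Step 9: prey: 0+0-0=0; pred: 84+0-16=68
Step 10: prey: 0+0-0=0; pred: 68+0-13=55
Step 11: prey: 0+0-0=0; pred: 55+0-11=44
Max prey = 73 at step 3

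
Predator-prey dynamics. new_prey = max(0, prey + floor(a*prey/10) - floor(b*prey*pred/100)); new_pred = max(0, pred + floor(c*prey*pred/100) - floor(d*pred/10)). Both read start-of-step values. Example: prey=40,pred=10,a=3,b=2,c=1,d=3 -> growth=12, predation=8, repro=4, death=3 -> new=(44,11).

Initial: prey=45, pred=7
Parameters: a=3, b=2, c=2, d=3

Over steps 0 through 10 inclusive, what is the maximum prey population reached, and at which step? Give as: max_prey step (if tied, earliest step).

Answer: 56 2

Derivation:
Step 1: prey: 45+13-6=52; pred: 7+6-2=11
Step 2: prey: 52+15-11=56; pred: 11+11-3=19
Step 3: prey: 56+16-21=51; pred: 19+21-5=35
Step 4: prey: 51+15-35=31; pred: 35+35-10=60
Step 5: prey: 31+9-37=3; pred: 60+37-18=79
Step 6: prey: 3+0-4=0; pred: 79+4-23=60
Step 7: prey: 0+0-0=0; pred: 60+0-18=42
Step 8: prey: 0+0-0=0; pred: 42+0-12=30
Step 9: prey: 0+0-0=0; pred: 30+0-9=21
Step 10: prey: 0+0-0=0; pred: 21+0-6=15
Max prey = 56 at step 2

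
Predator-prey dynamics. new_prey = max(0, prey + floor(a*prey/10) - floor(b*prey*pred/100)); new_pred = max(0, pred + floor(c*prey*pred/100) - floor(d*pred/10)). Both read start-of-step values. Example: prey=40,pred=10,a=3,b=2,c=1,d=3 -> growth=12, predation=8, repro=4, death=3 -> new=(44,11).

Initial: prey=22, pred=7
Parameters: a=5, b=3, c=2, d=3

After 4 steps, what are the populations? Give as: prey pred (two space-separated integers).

Answer: 48 22

Derivation:
Step 1: prey: 22+11-4=29; pred: 7+3-2=8
Step 2: prey: 29+14-6=37; pred: 8+4-2=10
Step 3: prey: 37+18-11=44; pred: 10+7-3=14
Step 4: prey: 44+22-18=48; pred: 14+12-4=22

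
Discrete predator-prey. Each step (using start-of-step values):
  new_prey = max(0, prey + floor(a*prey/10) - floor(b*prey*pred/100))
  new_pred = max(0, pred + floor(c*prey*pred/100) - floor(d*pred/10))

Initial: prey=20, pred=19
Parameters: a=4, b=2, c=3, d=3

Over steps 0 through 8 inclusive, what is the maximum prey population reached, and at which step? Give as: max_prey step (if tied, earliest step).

Answer: 21 1

Derivation:
Step 1: prey: 20+8-7=21; pred: 19+11-5=25
Step 2: prey: 21+8-10=19; pred: 25+15-7=33
Step 3: prey: 19+7-12=14; pred: 33+18-9=42
Step 4: prey: 14+5-11=8; pred: 42+17-12=47
Step 5: prey: 8+3-7=4; pred: 47+11-14=44
Step 6: prey: 4+1-3=2; pred: 44+5-13=36
Step 7: prey: 2+0-1=1; pred: 36+2-10=28
Step 8: prey: 1+0-0=1; pred: 28+0-8=20
Max prey = 21 at step 1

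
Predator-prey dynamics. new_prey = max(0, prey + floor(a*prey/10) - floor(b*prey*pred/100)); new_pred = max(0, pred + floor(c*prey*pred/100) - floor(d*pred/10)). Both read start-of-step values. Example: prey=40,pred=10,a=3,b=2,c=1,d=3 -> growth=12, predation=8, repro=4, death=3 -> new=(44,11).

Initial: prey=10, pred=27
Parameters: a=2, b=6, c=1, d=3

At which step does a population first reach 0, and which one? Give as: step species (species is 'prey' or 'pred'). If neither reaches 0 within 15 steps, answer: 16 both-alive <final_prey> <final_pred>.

Step 1: prey: 10+2-16=0; pred: 27+2-8=21
First extinction: prey at step 1

Answer: 1 prey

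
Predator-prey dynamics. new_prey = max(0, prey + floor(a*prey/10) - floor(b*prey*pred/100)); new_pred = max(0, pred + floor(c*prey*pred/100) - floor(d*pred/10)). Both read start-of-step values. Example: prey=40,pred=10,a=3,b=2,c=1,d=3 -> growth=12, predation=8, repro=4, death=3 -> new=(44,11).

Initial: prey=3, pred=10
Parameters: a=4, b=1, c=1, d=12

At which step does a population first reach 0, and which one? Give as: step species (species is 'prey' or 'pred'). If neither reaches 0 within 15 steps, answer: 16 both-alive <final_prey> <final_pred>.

Step 1: prey: 3+1-0=4; pred: 10+0-12=0
First extinction: pred at step 1

Answer: 1 pred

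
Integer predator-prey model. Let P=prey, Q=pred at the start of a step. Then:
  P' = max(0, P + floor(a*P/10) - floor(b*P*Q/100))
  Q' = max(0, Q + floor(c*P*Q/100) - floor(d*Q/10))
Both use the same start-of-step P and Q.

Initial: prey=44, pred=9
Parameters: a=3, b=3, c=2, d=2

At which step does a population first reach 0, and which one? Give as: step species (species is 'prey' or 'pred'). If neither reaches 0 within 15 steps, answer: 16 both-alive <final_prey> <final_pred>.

Answer: 5 prey

Derivation:
Step 1: prey: 44+13-11=46; pred: 9+7-1=15
Step 2: prey: 46+13-20=39; pred: 15+13-3=25
Step 3: prey: 39+11-29=21; pred: 25+19-5=39
Step 4: prey: 21+6-24=3; pred: 39+16-7=48
Step 5: prey: 3+0-4=0; pred: 48+2-9=41
First extinction: prey at step 5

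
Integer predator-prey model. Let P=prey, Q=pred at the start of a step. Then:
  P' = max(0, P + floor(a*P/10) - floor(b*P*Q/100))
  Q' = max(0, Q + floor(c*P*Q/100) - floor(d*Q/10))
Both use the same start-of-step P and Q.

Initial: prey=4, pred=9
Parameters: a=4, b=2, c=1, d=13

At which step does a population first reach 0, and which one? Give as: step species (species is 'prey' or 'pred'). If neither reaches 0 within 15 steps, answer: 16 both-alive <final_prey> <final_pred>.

Answer: 1 pred

Derivation:
Step 1: prey: 4+1-0=5; pred: 9+0-11=0
First extinction: pred at step 1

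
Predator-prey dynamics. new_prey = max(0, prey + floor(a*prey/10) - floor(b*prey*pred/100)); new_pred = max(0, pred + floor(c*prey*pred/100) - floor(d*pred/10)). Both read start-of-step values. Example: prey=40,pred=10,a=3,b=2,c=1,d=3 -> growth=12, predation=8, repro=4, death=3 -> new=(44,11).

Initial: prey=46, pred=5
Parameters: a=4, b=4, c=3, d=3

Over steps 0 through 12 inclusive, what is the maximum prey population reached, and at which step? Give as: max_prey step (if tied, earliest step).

Answer: 55 1

Derivation:
Step 1: prey: 46+18-9=55; pred: 5+6-1=10
Step 2: prey: 55+22-22=55; pred: 10+16-3=23
Step 3: prey: 55+22-50=27; pred: 23+37-6=54
Step 4: prey: 27+10-58=0; pred: 54+43-16=81
Step 5: prey: 0+0-0=0; pred: 81+0-24=57
Step 6: prey: 0+0-0=0; pred: 57+0-17=40
Step 7: prey: 0+0-0=0; pred: 40+0-12=28
Step 8: prey: 0+0-0=0; pred: 28+0-8=20
Step 9: prey: 0+0-0=0; pred: 20+0-6=14
Step 10: prey: 0+0-0=0; pred: 14+0-4=10
Step 11: prey: 0+0-0=0; pred: 10+0-3=7
Step 12: prey: 0+0-0=0; pred: 7+0-2=5
Max prey = 55 at step 1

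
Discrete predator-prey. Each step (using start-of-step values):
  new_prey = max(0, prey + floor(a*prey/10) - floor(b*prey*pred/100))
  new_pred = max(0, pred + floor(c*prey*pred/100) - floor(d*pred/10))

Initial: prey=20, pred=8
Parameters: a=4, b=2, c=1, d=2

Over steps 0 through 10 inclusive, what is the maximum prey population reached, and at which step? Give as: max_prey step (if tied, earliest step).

Answer: 62 7

Derivation:
Step 1: prey: 20+8-3=25; pred: 8+1-1=8
Step 2: prey: 25+10-4=31; pred: 8+2-1=9
Step 3: prey: 31+12-5=38; pred: 9+2-1=10
Step 4: prey: 38+15-7=46; pred: 10+3-2=11
Step 5: prey: 46+18-10=54; pred: 11+5-2=14
Step 6: prey: 54+21-15=60; pred: 14+7-2=19
Step 7: prey: 60+24-22=62; pred: 19+11-3=27
Step 8: prey: 62+24-33=53; pred: 27+16-5=38
Step 9: prey: 53+21-40=34; pred: 38+20-7=51
Step 10: prey: 34+13-34=13; pred: 51+17-10=58
Max prey = 62 at step 7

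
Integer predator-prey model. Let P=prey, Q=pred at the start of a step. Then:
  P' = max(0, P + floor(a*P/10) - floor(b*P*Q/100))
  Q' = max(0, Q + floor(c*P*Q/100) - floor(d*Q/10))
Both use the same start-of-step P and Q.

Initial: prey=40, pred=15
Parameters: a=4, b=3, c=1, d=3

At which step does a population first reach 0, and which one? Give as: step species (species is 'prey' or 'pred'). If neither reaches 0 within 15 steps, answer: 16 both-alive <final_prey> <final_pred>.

Step 1: prey: 40+16-18=38; pred: 15+6-4=17
Step 2: prey: 38+15-19=34; pred: 17+6-5=18
Step 3: prey: 34+13-18=29; pred: 18+6-5=19
Step 4: prey: 29+11-16=24; pred: 19+5-5=19
Step 5: prey: 24+9-13=20; pred: 19+4-5=18
Step 6: prey: 20+8-10=18; pred: 18+3-5=16
Step 7: prey: 18+7-8=17; pred: 16+2-4=14
Step 8: prey: 17+6-7=16; pred: 14+2-4=12
Step 9: prey: 16+6-5=17; pred: 12+1-3=10
Step 10: prey: 17+6-5=18; pred: 10+1-3=8
Step 11: prey: 18+7-4=21; pred: 8+1-2=7
Step 12: prey: 21+8-4=25; pred: 7+1-2=6
Step 13: prey: 25+10-4=31; pred: 6+1-1=6
Step 14: prey: 31+12-5=38; pred: 6+1-1=6
Step 15: prey: 38+15-6=47; pred: 6+2-1=7
No extinction within 15 steps

Answer: 16 both-alive 47 7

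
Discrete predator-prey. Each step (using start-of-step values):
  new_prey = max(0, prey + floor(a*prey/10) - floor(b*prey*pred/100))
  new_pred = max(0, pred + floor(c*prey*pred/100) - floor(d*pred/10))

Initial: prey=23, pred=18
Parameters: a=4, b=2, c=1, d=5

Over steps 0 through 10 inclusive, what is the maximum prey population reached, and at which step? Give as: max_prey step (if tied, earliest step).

Step 1: prey: 23+9-8=24; pred: 18+4-9=13
Step 2: prey: 24+9-6=27; pred: 13+3-6=10
Step 3: prey: 27+10-5=32; pred: 10+2-5=7
Step 4: prey: 32+12-4=40; pred: 7+2-3=6
Step 5: prey: 40+16-4=52; pred: 6+2-3=5
Step 6: prey: 52+20-5=67; pred: 5+2-2=5
Step 7: prey: 67+26-6=87; pred: 5+3-2=6
Step 8: prey: 87+34-10=111; pred: 6+5-3=8
Step 9: prey: 111+44-17=138; pred: 8+8-4=12
Step 10: prey: 138+55-33=160; pred: 12+16-6=22
Max prey = 160 at step 10

Answer: 160 10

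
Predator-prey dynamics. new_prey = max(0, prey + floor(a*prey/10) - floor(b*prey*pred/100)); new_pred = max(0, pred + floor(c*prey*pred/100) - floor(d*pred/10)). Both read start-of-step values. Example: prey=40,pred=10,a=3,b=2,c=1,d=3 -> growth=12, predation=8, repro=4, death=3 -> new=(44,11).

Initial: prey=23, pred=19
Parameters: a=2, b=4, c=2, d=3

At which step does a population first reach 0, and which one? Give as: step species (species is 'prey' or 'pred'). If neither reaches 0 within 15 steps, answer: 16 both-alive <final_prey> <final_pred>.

Step 1: prey: 23+4-17=10; pred: 19+8-5=22
Step 2: prey: 10+2-8=4; pred: 22+4-6=20
Step 3: prey: 4+0-3=1; pred: 20+1-6=15
Step 4: prey: 1+0-0=1; pred: 15+0-4=11
Step 5: prey: 1+0-0=1; pred: 11+0-3=8
Step 6: prey: 1+0-0=1; pred: 8+0-2=6
Step 7: prey: 1+0-0=1; pred: 6+0-1=5
Step 8: prey: 1+0-0=1; pred: 5+0-1=4
Step 9: prey: 1+0-0=1; pred: 4+0-1=3
Step 10: prey: 1+0-0=1; pred: 3+0-0=3
Steps 11-15: state stable at prey=1, pred=3 (no change)
No extinction within 15 steps

Answer: 16 both-alive 1 3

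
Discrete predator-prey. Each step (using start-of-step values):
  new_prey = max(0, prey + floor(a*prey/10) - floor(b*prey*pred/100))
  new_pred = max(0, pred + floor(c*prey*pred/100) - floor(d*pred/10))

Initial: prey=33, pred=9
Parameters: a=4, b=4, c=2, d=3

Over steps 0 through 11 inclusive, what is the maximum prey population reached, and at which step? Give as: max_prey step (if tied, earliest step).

Answer: 35 1

Derivation:
Step 1: prey: 33+13-11=35; pred: 9+5-2=12
Step 2: prey: 35+14-16=33; pred: 12+8-3=17
Step 3: prey: 33+13-22=24; pred: 17+11-5=23
Step 4: prey: 24+9-22=11; pred: 23+11-6=28
Step 5: prey: 11+4-12=3; pred: 28+6-8=26
Step 6: prey: 3+1-3=1; pred: 26+1-7=20
Step 7: prey: 1+0-0=1; pred: 20+0-6=14
Step 8: prey: 1+0-0=1; pred: 14+0-4=10
Step 9: prey: 1+0-0=1; pred: 10+0-3=7
Step 10: prey: 1+0-0=1; pred: 7+0-2=5
Step 11: prey: 1+0-0=1; pred: 5+0-1=4
Max prey = 35 at step 1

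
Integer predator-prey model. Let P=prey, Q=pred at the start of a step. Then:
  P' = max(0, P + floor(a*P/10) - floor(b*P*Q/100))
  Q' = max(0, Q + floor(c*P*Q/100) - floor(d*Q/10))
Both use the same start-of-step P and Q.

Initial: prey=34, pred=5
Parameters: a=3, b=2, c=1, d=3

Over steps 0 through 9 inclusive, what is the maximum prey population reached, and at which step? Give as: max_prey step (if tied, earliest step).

Answer: 78 6

Derivation:
Step 1: prey: 34+10-3=41; pred: 5+1-1=5
Step 2: prey: 41+12-4=49; pred: 5+2-1=6
Step 3: prey: 49+14-5=58; pred: 6+2-1=7
Step 4: prey: 58+17-8=67; pred: 7+4-2=9
Step 5: prey: 67+20-12=75; pred: 9+6-2=13
Step 6: prey: 75+22-19=78; pred: 13+9-3=19
Step 7: prey: 78+23-29=72; pred: 19+14-5=28
Step 8: prey: 72+21-40=53; pred: 28+20-8=40
Step 9: prey: 53+15-42=26; pred: 40+21-12=49
Max prey = 78 at step 6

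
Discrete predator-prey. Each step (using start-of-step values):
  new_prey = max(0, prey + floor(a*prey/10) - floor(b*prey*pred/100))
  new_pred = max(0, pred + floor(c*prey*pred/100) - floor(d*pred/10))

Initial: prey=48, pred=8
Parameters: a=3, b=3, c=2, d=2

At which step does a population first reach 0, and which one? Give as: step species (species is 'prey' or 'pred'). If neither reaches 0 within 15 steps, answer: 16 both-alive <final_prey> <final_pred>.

Answer: 4 prey

Derivation:
Step 1: prey: 48+14-11=51; pred: 8+7-1=14
Step 2: prey: 51+15-21=45; pred: 14+14-2=26
Step 3: prey: 45+13-35=23; pred: 26+23-5=44
Step 4: prey: 23+6-30=0; pred: 44+20-8=56
First extinction: prey at step 4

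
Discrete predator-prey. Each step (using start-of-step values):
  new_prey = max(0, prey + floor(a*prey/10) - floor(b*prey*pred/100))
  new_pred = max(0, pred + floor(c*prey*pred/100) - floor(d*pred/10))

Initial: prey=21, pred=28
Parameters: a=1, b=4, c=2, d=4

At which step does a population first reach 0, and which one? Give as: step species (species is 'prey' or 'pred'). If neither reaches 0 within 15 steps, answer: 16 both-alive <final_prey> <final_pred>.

Step 1: prey: 21+2-23=0; pred: 28+11-11=28
First extinction: prey at step 1

Answer: 1 prey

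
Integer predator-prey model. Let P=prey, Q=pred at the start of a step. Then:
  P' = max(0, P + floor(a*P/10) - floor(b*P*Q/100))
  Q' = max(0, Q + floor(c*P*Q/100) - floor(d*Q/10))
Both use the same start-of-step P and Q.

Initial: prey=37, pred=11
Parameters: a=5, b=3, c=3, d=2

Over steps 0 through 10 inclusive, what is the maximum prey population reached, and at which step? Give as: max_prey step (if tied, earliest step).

Answer: 43 1

Derivation:
Step 1: prey: 37+18-12=43; pred: 11+12-2=21
Step 2: prey: 43+21-27=37; pred: 21+27-4=44
Step 3: prey: 37+18-48=7; pred: 44+48-8=84
Step 4: prey: 7+3-17=0; pred: 84+17-16=85
Step 5: prey: 0+0-0=0; pred: 85+0-17=68
Step 6: prey: 0+0-0=0; pred: 68+0-13=55
Step 7: prey: 0+0-0=0; pred: 55+0-11=44
Step 8: prey: 0+0-0=0; pred: 44+0-8=36
Step 9: prey: 0+0-0=0; pred: 36+0-7=29
Step 10: prey: 0+0-0=0; pred: 29+0-5=24
Max prey = 43 at step 1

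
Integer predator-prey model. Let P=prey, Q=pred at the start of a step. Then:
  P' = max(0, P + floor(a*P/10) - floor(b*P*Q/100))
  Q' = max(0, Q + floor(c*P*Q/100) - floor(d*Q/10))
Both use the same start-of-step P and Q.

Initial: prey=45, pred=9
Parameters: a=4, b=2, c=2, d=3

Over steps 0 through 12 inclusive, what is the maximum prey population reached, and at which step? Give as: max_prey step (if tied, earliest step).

Answer: 61 2

Derivation:
Step 1: prey: 45+18-8=55; pred: 9+8-2=15
Step 2: prey: 55+22-16=61; pred: 15+16-4=27
Step 3: prey: 61+24-32=53; pred: 27+32-8=51
Step 4: prey: 53+21-54=20; pred: 51+54-15=90
Step 5: prey: 20+8-36=0; pred: 90+36-27=99
Step 6: prey: 0+0-0=0; pred: 99+0-29=70
Step 7: prey: 0+0-0=0; pred: 70+0-21=49
Step 8: prey: 0+0-0=0; pred: 49+0-14=35
Step 9: prey: 0+0-0=0; pred: 35+0-10=25
Step 10: prey: 0+0-0=0; pred: 25+0-7=18
Step 11: prey: 0+0-0=0; pred: 18+0-5=13
Step 12: prey: 0+0-0=0; pred: 13+0-3=10
Max prey = 61 at step 2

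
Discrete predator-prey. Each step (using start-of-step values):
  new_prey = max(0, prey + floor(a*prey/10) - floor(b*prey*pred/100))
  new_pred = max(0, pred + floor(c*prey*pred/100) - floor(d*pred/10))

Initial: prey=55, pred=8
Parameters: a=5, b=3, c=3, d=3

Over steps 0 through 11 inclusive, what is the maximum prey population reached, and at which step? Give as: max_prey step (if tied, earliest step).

Step 1: prey: 55+27-13=69; pred: 8+13-2=19
Step 2: prey: 69+34-39=64; pred: 19+39-5=53
Step 3: prey: 64+32-101=0; pred: 53+101-15=139
Step 4: prey: 0+0-0=0; pred: 139+0-41=98
Step 5: prey: 0+0-0=0; pred: 98+0-29=69
Step 6: prey: 0+0-0=0; pred: 69+0-20=49
Step 7: prey: 0+0-0=0; pred: 49+0-14=35
Step 8: prey: 0+0-0=0; pred: 35+0-10=25
Step 9: prey: 0+0-0=0; pred: 25+0-7=18
Step 10: prey: 0+0-0=0; pred: 18+0-5=13
Step 11: prey: 0+0-0=0; pred: 13+0-3=10
Max prey = 69 at step 1

Answer: 69 1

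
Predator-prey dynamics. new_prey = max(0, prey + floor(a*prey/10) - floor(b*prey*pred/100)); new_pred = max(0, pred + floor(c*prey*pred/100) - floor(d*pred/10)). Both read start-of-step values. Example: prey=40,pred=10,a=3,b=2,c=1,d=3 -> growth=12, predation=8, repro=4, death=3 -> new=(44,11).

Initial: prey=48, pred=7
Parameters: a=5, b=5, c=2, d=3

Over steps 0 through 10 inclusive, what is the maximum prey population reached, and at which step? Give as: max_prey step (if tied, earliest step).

Answer: 56 1

Derivation:
Step 1: prey: 48+24-16=56; pred: 7+6-2=11
Step 2: prey: 56+28-30=54; pred: 11+12-3=20
Step 3: prey: 54+27-54=27; pred: 20+21-6=35
Step 4: prey: 27+13-47=0; pred: 35+18-10=43
Step 5: prey: 0+0-0=0; pred: 43+0-12=31
Step 6: prey: 0+0-0=0; pred: 31+0-9=22
Step 7: prey: 0+0-0=0; pred: 22+0-6=16
Step 8: prey: 0+0-0=0; pred: 16+0-4=12
Step 9: prey: 0+0-0=0; pred: 12+0-3=9
Step 10: prey: 0+0-0=0; pred: 9+0-2=7
Max prey = 56 at step 1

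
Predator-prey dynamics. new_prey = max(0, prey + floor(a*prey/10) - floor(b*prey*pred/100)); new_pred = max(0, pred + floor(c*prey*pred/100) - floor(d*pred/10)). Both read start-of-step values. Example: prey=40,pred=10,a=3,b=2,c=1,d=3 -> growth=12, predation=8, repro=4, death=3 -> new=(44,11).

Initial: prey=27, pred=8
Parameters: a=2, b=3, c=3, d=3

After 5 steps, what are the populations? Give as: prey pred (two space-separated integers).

Step 1: prey: 27+5-6=26; pred: 8+6-2=12
Step 2: prey: 26+5-9=22; pred: 12+9-3=18
Step 3: prey: 22+4-11=15; pred: 18+11-5=24
Step 4: prey: 15+3-10=8; pred: 24+10-7=27
Step 5: prey: 8+1-6=3; pred: 27+6-8=25

Answer: 3 25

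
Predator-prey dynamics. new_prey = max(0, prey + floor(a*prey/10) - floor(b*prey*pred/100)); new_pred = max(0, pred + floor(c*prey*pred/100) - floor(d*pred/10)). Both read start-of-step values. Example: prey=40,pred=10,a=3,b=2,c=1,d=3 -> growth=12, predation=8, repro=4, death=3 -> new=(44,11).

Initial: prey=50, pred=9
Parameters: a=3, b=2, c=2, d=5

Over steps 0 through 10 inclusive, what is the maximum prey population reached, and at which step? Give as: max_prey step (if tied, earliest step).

Step 1: prey: 50+15-9=56; pred: 9+9-4=14
Step 2: prey: 56+16-15=57; pred: 14+15-7=22
Step 3: prey: 57+17-25=49; pred: 22+25-11=36
Step 4: prey: 49+14-35=28; pred: 36+35-18=53
Step 5: prey: 28+8-29=7; pred: 53+29-26=56
Step 6: prey: 7+2-7=2; pred: 56+7-28=35
Step 7: prey: 2+0-1=1; pred: 35+1-17=19
Step 8: prey: 1+0-0=1; pred: 19+0-9=10
Step 9: prey: 1+0-0=1; pred: 10+0-5=5
Step 10: prey: 1+0-0=1; pred: 5+0-2=3
Max prey = 57 at step 2

Answer: 57 2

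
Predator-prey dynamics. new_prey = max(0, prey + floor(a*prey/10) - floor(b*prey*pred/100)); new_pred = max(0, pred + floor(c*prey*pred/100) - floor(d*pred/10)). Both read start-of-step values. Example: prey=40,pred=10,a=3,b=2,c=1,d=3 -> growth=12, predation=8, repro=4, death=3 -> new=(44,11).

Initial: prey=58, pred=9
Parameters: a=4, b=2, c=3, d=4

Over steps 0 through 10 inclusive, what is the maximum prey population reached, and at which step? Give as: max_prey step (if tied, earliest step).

Step 1: prey: 58+23-10=71; pred: 9+15-3=21
Step 2: prey: 71+28-29=70; pred: 21+44-8=57
Step 3: prey: 70+28-79=19; pred: 57+119-22=154
Step 4: prey: 19+7-58=0; pred: 154+87-61=180
Step 5: prey: 0+0-0=0; pred: 180+0-72=108
Step 6: prey: 0+0-0=0; pred: 108+0-43=65
Step 7: prey: 0+0-0=0; pred: 65+0-26=39
Step 8: prey: 0+0-0=0; pred: 39+0-15=24
Step 9: prey: 0+0-0=0; pred: 24+0-9=15
Step 10: prey: 0+0-0=0; pred: 15+0-6=9
Max prey = 71 at step 1

Answer: 71 1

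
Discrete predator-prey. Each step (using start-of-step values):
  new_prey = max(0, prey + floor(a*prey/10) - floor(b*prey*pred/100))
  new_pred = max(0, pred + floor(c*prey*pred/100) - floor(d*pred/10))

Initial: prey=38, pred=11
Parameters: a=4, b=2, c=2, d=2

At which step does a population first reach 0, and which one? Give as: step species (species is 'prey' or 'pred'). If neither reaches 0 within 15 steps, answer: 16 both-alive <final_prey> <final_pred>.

Step 1: prey: 38+15-8=45; pred: 11+8-2=17
Step 2: prey: 45+18-15=48; pred: 17+15-3=29
Step 3: prey: 48+19-27=40; pred: 29+27-5=51
Step 4: prey: 40+16-40=16; pred: 51+40-10=81
Step 5: prey: 16+6-25=0; pred: 81+25-16=90
First extinction: prey at step 5

Answer: 5 prey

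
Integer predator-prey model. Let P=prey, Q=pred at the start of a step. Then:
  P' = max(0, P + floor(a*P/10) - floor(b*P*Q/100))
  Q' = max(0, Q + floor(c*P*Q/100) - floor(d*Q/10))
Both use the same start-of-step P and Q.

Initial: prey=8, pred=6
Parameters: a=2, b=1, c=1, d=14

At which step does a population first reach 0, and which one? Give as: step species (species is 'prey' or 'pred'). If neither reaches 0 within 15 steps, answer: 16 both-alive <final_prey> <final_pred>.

Answer: 1 pred

Derivation:
Step 1: prey: 8+1-0=9; pred: 6+0-8=0
First extinction: pred at step 1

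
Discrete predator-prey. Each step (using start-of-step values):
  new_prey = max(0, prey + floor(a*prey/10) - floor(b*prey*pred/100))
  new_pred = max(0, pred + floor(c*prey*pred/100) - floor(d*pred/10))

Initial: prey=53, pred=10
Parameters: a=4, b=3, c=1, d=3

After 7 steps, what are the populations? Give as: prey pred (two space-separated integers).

Answer: 7 24

Derivation:
Step 1: prey: 53+21-15=59; pred: 10+5-3=12
Step 2: prey: 59+23-21=61; pred: 12+7-3=16
Step 3: prey: 61+24-29=56; pred: 16+9-4=21
Step 4: prey: 56+22-35=43; pred: 21+11-6=26
Step 5: prey: 43+17-33=27; pred: 26+11-7=30
Step 6: prey: 27+10-24=13; pred: 30+8-9=29
Step 7: prey: 13+5-11=7; pred: 29+3-8=24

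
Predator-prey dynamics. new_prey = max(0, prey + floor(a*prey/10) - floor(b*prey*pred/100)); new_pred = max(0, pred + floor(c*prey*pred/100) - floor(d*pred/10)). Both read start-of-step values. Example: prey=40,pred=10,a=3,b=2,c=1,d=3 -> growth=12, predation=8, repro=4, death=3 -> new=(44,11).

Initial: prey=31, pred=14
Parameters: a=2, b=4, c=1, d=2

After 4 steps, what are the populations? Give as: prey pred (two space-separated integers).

Step 1: prey: 31+6-17=20; pred: 14+4-2=16
Step 2: prey: 20+4-12=12; pred: 16+3-3=16
Step 3: prey: 12+2-7=7; pred: 16+1-3=14
Step 4: prey: 7+1-3=5; pred: 14+0-2=12

Answer: 5 12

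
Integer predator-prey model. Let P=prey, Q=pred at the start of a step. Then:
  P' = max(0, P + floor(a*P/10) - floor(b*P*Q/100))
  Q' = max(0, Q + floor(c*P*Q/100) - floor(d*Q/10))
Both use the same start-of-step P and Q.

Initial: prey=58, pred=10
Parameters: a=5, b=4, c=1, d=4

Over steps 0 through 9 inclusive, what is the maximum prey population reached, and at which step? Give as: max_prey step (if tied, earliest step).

Step 1: prey: 58+29-23=64; pred: 10+5-4=11
Step 2: prey: 64+32-28=68; pred: 11+7-4=14
Step 3: prey: 68+34-38=64; pred: 14+9-5=18
Step 4: prey: 64+32-46=50; pred: 18+11-7=22
Step 5: prey: 50+25-44=31; pred: 22+11-8=25
Step 6: prey: 31+15-31=15; pred: 25+7-10=22
Step 7: prey: 15+7-13=9; pred: 22+3-8=17
Step 8: prey: 9+4-6=7; pred: 17+1-6=12
Step 9: prey: 7+3-3=7; pred: 12+0-4=8
Max prey = 68 at step 2

Answer: 68 2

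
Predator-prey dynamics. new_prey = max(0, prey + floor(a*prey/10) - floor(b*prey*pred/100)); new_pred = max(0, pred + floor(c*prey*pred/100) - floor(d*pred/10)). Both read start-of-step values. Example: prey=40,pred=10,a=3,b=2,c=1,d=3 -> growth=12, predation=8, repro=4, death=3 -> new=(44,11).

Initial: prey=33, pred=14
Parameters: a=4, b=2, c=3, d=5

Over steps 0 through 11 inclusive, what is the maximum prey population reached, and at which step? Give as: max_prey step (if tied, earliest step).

Answer: 37 1

Derivation:
Step 1: prey: 33+13-9=37; pred: 14+13-7=20
Step 2: prey: 37+14-14=37; pred: 20+22-10=32
Step 3: prey: 37+14-23=28; pred: 32+35-16=51
Step 4: prey: 28+11-28=11; pred: 51+42-25=68
Step 5: prey: 11+4-14=1; pred: 68+22-34=56
Step 6: prey: 1+0-1=0; pred: 56+1-28=29
Step 7: prey: 0+0-0=0; pred: 29+0-14=15
Step 8: prey: 0+0-0=0; pred: 15+0-7=8
Step 9: prey: 0+0-0=0; pred: 8+0-4=4
Step 10: prey: 0+0-0=0; pred: 4+0-2=2
Step 11: prey: 0+0-0=0; pred: 2+0-1=1
Max prey = 37 at step 1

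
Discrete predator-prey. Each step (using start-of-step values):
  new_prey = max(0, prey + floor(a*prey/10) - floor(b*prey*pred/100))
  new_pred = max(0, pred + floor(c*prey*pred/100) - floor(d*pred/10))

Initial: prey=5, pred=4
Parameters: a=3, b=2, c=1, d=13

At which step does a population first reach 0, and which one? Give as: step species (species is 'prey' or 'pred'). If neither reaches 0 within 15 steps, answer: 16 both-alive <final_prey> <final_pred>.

Step 1: prey: 5+1-0=6; pred: 4+0-5=0
First extinction: pred at step 1

Answer: 1 pred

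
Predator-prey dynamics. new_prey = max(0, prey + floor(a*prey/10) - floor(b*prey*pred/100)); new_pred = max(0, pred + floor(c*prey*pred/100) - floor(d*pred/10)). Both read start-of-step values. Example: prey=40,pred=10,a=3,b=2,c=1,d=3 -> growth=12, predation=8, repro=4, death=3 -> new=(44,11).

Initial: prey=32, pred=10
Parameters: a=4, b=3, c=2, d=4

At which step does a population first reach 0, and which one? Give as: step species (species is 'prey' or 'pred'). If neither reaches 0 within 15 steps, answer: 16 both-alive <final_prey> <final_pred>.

Answer: 16 both-alive 16 2

Derivation:
Step 1: prey: 32+12-9=35; pred: 10+6-4=12
Step 2: prey: 35+14-12=37; pred: 12+8-4=16
Step 3: prey: 37+14-17=34; pred: 16+11-6=21
Step 4: prey: 34+13-21=26; pred: 21+14-8=27
Step 5: prey: 26+10-21=15; pred: 27+14-10=31
Step 6: prey: 15+6-13=8; pred: 31+9-12=28
Step 7: prey: 8+3-6=5; pred: 28+4-11=21
Step 8: prey: 5+2-3=4; pred: 21+2-8=15
Step 9: prey: 4+1-1=4; pred: 15+1-6=10
Step 10: prey: 4+1-1=4; pred: 10+0-4=6
Step 11: prey: 4+1-0=5; pred: 6+0-2=4
Step 12: prey: 5+2-0=7; pred: 4+0-1=3
Step 13: prey: 7+2-0=9; pred: 3+0-1=2
Step 14: prey: 9+3-0=12; pred: 2+0-0=2
Step 15: prey: 12+4-0=16; pred: 2+0-0=2
No extinction within 15 steps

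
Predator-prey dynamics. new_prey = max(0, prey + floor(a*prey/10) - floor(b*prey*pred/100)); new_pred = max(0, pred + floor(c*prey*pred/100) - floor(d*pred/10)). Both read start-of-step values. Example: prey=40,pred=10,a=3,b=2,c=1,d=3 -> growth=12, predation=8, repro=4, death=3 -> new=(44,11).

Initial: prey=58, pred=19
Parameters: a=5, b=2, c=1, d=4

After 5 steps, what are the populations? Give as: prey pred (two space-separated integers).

Step 1: prey: 58+29-22=65; pred: 19+11-7=23
Step 2: prey: 65+32-29=68; pred: 23+14-9=28
Step 3: prey: 68+34-38=64; pred: 28+19-11=36
Step 4: prey: 64+32-46=50; pred: 36+23-14=45
Step 5: prey: 50+25-45=30; pred: 45+22-18=49

Answer: 30 49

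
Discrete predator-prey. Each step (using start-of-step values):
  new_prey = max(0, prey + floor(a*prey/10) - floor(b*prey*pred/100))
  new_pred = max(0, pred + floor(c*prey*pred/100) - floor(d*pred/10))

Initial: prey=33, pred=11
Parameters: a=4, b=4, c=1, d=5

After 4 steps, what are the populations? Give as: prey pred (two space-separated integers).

Step 1: prey: 33+13-14=32; pred: 11+3-5=9
Step 2: prey: 32+12-11=33; pred: 9+2-4=7
Step 3: prey: 33+13-9=37; pred: 7+2-3=6
Step 4: prey: 37+14-8=43; pred: 6+2-3=5

Answer: 43 5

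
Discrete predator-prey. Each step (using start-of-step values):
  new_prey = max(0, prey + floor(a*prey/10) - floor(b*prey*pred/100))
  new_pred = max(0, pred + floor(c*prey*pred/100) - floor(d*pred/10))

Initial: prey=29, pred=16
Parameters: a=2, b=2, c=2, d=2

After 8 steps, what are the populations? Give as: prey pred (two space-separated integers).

Answer: 1 19

Derivation:
Step 1: prey: 29+5-9=25; pred: 16+9-3=22
Step 2: prey: 25+5-11=19; pred: 22+11-4=29
Step 3: prey: 19+3-11=11; pred: 29+11-5=35
Step 4: prey: 11+2-7=6; pred: 35+7-7=35
Step 5: prey: 6+1-4=3; pred: 35+4-7=32
Step 6: prey: 3+0-1=2; pred: 32+1-6=27
Step 7: prey: 2+0-1=1; pred: 27+1-5=23
Step 8: prey: 1+0-0=1; pred: 23+0-4=19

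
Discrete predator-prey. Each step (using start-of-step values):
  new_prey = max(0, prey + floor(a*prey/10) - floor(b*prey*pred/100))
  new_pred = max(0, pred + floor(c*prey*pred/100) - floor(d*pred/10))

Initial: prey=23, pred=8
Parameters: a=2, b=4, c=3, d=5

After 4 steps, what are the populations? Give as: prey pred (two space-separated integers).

Step 1: prey: 23+4-7=20; pred: 8+5-4=9
Step 2: prey: 20+4-7=17; pred: 9+5-4=10
Step 3: prey: 17+3-6=14; pred: 10+5-5=10
Step 4: prey: 14+2-5=11; pred: 10+4-5=9

Answer: 11 9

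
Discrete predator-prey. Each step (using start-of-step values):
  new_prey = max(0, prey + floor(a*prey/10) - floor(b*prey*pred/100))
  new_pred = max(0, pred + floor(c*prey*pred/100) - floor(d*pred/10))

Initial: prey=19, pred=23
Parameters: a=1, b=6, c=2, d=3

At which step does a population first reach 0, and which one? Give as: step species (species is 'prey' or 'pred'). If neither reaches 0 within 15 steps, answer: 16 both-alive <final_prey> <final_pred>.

Step 1: prey: 19+1-26=0; pred: 23+8-6=25
First extinction: prey at step 1

Answer: 1 prey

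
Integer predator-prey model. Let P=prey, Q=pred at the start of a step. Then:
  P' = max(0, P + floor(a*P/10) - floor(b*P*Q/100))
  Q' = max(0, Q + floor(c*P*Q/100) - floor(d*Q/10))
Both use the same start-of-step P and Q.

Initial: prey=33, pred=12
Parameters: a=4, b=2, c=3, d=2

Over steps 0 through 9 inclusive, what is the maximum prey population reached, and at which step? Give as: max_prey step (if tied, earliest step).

Step 1: prey: 33+13-7=39; pred: 12+11-2=21
Step 2: prey: 39+15-16=38; pred: 21+24-4=41
Step 3: prey: 38+15-31=22; pred: 41+46-8=79
Step 4: prey: 22+8-34=0; pred: 79+52-15=116
Step 5: prey: 0+0-0=0; pred: 116+0-23=93
Step 6: prey: 0+0-0=0; pred: 93+0-18=75
Step 7: prey: 0+0-0=0; pred: 75+0-15=60
Step 8: prey: 0+0-0=0; pred: 60+0-12=48
Step 9: prey: 0+0-0=0; pred: 48+0-9=39
Max prey = 39 at step 1

Answer: 39 1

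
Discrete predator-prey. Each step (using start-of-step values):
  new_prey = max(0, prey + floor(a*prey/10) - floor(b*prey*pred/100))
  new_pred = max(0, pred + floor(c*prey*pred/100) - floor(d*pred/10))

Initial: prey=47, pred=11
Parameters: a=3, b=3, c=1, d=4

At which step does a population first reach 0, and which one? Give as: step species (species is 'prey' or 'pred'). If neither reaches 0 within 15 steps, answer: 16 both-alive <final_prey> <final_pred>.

Answer: 16 both-alive 50 8

Derivation:
Step 1: prey: 47+14-15=46; pred: 11+5-4=12
Step 2: prey: 46+13-16=43; pred: 12+5-4=13
Step 3: prey: 43+12-16=39; pred: 13+5-5=13
Step 4: prey: 39+11-15=35; pred: 13+5-5=13
Step 5: prey: 35+10-13=32; pred: 13+4-5=12
Step 6: prey: 32+9-11=30; pred: 12+3-4=11
Step 7: prey: 30+9-9=30; pred: 11+3-4=10
Step 8: prey: 30+9-9=30; pred: 10+3-4=9
Step 9: prey: 30+9-8=31; pred: 9+2-3=8
Step 10: prey: 31+9-7=33; pred: 8+2-3=7
Step 11: prey: 33+9-6=36; pred: 7+2-2=7
Step 12: prey: 36+10-7=39; pred: 7+2-2=7
Step 13: prey: 39+11-8=42; pred: 7+2-2=7
Step 14: prey: 42+12-8=46; pred: 7+2-2=7
Step 15: prey: 46+13-9=50; pred: 7+3-2=8
No extinction within 15 steps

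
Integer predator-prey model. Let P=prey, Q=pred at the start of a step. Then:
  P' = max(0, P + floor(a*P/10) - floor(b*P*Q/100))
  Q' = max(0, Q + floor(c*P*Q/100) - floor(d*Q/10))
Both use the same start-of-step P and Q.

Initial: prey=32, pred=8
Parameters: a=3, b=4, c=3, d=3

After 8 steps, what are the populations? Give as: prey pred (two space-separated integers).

Step 1: prey: 32+9-10=31; pred: 8+7-2=13
Step 2: prey: 31+9-16=24; pred: 13+12-3=22
Step 3: prey: 24+7-21=10; pred: 22+15-6=31
Step 4: prey: 10+3-12=1; pred: 31+9-9=31
Step 5: prey: 1+0-1=0; pred: 31+0-9=22
Step 6: prey: 0+0-0=0; pred: 22+0-6=16
Step 7: prey: 0+0-0=0; pred: 16+0-4=12
Step 8: prey: 0+0-0=0; pred: 12+0-3=9

Answer: 0 9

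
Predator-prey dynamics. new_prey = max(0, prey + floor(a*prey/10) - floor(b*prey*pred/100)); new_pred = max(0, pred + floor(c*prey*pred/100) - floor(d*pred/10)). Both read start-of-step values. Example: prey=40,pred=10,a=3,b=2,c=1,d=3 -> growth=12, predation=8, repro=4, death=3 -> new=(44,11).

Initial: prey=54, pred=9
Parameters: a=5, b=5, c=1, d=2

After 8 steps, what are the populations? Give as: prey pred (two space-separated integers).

Answer: 0 14

Derivation:
Step 1: prey: 54+27-24=57; pred: 9+4-1=12
Step 2: prey: 57+28-34=51; pred: 12+6-2=16
Step 3: prey: 51+25-40=36; pred: 16+8-3=21
Step 4: prey: 36+18-37=17; pred: 21+7-4=24
Step 5: prey: 17+8-20=5; pred: 24+4-4=24
Step 6: prey: 5+2-6=1; pred: 24+1-4=21
Step 7: prey: 1+0-1=0; pred: 21+0-4=17
Step 8: prey: 0+0-0=0; pred: 17+0-3=14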